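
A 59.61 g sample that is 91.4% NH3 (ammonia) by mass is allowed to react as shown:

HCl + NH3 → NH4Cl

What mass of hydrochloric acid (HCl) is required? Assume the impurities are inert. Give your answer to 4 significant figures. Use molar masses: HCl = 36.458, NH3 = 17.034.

116.6 g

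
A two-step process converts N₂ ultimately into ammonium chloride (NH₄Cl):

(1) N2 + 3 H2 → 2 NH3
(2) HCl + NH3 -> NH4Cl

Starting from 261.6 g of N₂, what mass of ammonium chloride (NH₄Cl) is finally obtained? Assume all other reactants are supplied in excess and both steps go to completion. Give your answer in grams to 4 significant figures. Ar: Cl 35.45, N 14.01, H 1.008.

998.8 g

M(N2) = 2(14.01) = 28.02 g/mol.
M(NH4Cl) = 14.01 + 4(1.008) + 35.45 = 53.492 g/mol.
n(N2) = 261.60 / 28.02 = 9.3362 mol.
Step 1 gives a 1:2 ratio of N2 to NH3, so n(NH3) = 18.672 mol.
In step 2 the NH3:NH4Cl ratio is 1:1, so n(NH4Cl) = 18.672 mol.
Mass of NH4Cl = 18.672 × 53.492 = 998.82 g.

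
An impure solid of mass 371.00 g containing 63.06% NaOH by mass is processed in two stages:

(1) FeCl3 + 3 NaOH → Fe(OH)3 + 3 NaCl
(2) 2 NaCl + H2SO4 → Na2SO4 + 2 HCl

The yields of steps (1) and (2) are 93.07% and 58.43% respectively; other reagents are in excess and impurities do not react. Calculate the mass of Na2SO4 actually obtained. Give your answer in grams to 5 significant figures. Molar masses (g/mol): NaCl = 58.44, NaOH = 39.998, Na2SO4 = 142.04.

225.90 g

Pure NaOH = 371.00 × 0.6306 = 233.953 g.
n(NaOH) = 233.953 / 39.998 = 5.84911 mol.
Step 1 (NaOH:NaCl = 3:3): theoretical n(NaCl) = 5.84911 mol; at 93.07% yield, n(NaCl) = 5.44376 mol.
Step 2 (NaCl:Na2SO4 = 2:1): theoretical n(Na2SO4) = 2.72188 mol, so theoretical mass = 2.72188 × 142.04 = 386.616 g.
At 58.43% yield, actual mass of Na2SO4 = 386.616 × 0.5843 = 225.900 g.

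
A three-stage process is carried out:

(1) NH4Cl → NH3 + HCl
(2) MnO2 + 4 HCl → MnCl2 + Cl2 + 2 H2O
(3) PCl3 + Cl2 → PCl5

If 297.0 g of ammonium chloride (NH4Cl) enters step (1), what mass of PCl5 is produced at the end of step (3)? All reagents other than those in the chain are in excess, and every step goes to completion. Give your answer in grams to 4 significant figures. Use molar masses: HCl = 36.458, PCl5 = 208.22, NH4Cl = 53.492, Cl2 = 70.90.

n(NH4Cl) = 297.0 / 53.492 = 5.5522 mol.
Reaction (1): NH4Cl→HCl ratio 1:1 ⇒ n(HCl) = 5.5522 mol.
Reaction (2): HCl→Cl2 ratio 4:1 ⇒ n(Cl2) = 1.3881 mol.
Reaction (3): Cl2→PCl5 ratio 1:1 ⇒ n(PCl5) = 1.3881 mol.
Mass of PCl5 = 1.3881 × 208.22 = 289.02 g.

289.0 g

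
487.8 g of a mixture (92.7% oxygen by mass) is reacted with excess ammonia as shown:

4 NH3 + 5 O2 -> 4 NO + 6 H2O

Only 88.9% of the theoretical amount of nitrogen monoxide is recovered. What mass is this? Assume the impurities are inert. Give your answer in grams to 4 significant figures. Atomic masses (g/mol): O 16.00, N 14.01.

301.6 g

Pure O2 available = 487.8 g × 0.927 = 452.19 g.
M(O2) = 2(16.00) = 32.00 g/mol.
M(NO) = 14.01 + 16.00 = 30.01 g/mol.
n(O2) = 452.19 g / 32.00 g/mol = 14.131 mol.
From the equation the O2:NO mole ratio is 5:4, so n(NO) = 14.131 × 4/5 = 11.305 mol.
Mass of NO = 11.305 mol × 30.01 g/mol = 339.26 g.
Actual mass collected = 339.26 g × 0.889 = 301.60 g.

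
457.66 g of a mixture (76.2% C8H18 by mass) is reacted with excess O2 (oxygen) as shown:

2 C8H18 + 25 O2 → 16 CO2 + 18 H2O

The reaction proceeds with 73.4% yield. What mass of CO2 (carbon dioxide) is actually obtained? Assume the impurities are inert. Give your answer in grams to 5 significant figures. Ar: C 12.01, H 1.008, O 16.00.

Pure C8H18 available = 457.66 g × 0.762 = 348.737 g.
M(C8H18) = 8(12.01) + 18(1.008) = 114.224 g/mol.
M(CO2) = 12.01 + 2(16.00) = 44.01 g/mol.
n(C8H18) = 348.737 g / 114.224 g/mol = 3.05310 mol.
From the equation the C8H18:CO2 mole ratio is 2:16, so n(CO2) = 3.05310 × 16/2 = 24.4248 mol.
Mass of CO2 = 24.4248 mol × 44.01 g/mol = 1074.93 g.
Actual mass collected = 1074.93 g × 0.734 = 789.002 g.

789.00 g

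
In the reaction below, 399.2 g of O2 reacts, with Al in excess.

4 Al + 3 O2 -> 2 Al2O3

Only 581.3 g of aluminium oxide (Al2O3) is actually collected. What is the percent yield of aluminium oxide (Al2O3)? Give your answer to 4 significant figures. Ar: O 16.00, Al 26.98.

M(O2) = 2(16.00) = 32.00 g/mol.
M(Al2O3) = 2(26.98) + 3(16.00) = 101.96 g/mol.
n(O2) = 399.20 g / 32.00 g/mol = 12.475 mol.
From the equation the O2:Al2O3 mole ratio is 3:2, so n(Al2O3) = 12.475 × 2/3 = 8.3167 mol.
Mass of Al2O3 = 8.3167 mol × 101.96 g/mol = 847.97 g.
This is the theoretical yield. Percent yield = 581.3 g / 847.97 g × 100% = 68.552%.

68.55 %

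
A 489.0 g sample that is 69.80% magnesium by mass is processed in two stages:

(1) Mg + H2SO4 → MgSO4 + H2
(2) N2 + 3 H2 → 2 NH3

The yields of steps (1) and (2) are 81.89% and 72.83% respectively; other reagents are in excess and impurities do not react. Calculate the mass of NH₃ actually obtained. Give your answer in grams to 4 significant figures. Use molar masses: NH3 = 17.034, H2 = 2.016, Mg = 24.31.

95.09 g

Pure Mg = 489.0 × 0.6980 = 341.32 g.
n(Mg) = 341.32 / 24.31 = 14.040 mol.
Step 1 (Mg:H2 = 1:1): theoretical n(H2) = 14.040 mol; at 81.89% yield, n(H2) = 11.498 mol.
Step 2 (H2:NH3 = 3:2): theoretical n(NH3) = 7.6651 mol, so theoretical mass = 7.6651 × 17.034 = 130.57 g.
At 72.83% yield, actual mass of NH3 = 130.57 × 0.7283 = 95.092 g.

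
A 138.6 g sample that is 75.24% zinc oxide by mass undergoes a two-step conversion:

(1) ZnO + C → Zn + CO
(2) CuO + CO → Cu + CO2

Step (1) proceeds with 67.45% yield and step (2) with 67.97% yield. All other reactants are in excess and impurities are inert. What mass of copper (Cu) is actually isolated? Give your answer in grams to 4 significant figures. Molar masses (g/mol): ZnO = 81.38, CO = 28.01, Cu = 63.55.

37.33 g

Pure ZnO = 138.6 × 0.7524 = 104.28 g.
n(ZnO) = 104.28 / 81.38 = 1.2814 mol.
Step 1 (ZnO:CO = 1:1): theoretical n(CO) = 1.2814 mol; at 67.45% yield, n(CO) = 0.86432 mol.
Step 2 (CO:Cu = 1:1): theoretical n(Cu) = 0.86432 mol, so theoretical mass = 0.86432 × 63.55 = 54.928 g.
At 67.97% yield, actual mass of Cu = 54.928 × 0.6797 = 37.334 g.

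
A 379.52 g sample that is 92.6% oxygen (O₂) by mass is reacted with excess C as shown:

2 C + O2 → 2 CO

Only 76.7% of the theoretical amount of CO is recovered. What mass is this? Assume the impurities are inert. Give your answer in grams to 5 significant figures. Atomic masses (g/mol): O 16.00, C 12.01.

471.88 g

Pure O2 available = 379.52 g × 0.926 = 351.436 g.
M(O2) = 2(16.00) = 32.00 g/mol.
M(CO) = 12.01 + 16.00 = 28.01 g/mol.
n(O2) = 351.436 g / 32.00 g/mol = 10.9824 mol.
From the equation the O2:CO mole ratio is 1:2, so n(CO) = 10.9824 × 2/1 = 21.9647 mol.
Mass of CO = 21.9647 mol × 28.01 g/mol = 615.232 g.
Actual mass collected = 615.232 g × 0.767 = 471.883 g.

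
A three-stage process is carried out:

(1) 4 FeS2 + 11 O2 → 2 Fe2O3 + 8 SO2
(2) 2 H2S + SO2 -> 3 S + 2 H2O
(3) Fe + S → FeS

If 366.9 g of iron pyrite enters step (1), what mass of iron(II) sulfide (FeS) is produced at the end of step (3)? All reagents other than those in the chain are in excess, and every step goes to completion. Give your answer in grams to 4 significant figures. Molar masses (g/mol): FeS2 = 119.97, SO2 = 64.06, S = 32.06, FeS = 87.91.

n(FeS2) = 366.9 / 119.97 = 3.0583 mol.
Reaction (1): FeS2→SO2 ratio 4:8 ⇒ n(SO2) = 6.1165 mol.
Reaction (2): SO2→S ratio 1:3 ⇒ n(S) = 18.350 mol.
Reaction (3): S→FeS ratio 1:1 ⇒ n(FeS) = 18.350 mol.
Mass of FeS = 18.350 × 87.91 = 1613.1 g.

1613 g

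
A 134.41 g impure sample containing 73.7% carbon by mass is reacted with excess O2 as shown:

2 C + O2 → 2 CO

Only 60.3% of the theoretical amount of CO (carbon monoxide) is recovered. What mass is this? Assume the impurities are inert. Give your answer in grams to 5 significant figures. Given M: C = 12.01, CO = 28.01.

139.31 g

Pure C available = 134.41 g × 0.737 = 99.0602 g.
n(C) = 99.0602 g / 12.01 g/mol = 8.24814 mol.
From the equation the C:CO mole ratio is 2:2, so n(CO) = 8.24814 × 2/2 = 8.24814 mol.
Mass of CO = 8.24814 mol × 28.01 g/mol = 231.030 g.
Actual mass collected = 231.030 g × 0.603 = 139.311 g.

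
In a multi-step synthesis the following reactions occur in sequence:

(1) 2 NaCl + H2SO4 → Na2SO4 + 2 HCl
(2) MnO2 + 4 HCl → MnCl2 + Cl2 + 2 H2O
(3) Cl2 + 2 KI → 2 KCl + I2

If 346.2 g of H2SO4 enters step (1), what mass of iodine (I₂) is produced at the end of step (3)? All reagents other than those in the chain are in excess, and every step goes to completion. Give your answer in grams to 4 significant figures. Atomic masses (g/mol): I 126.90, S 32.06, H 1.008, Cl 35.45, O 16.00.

M(H2SO4) = 2(1.008) + 32.06 + 4(16.00) = 98.076 g/mol.
M(I2) = 2(126.90) = 253.80 g/mol.
n(H2SO4) = 346.2 / 98.076 = 3.5299 mol.
Reaction (1): H2SO4→HCl ratio 1:2 ⇒ n(HCl) = 7.0598 mol.
Reaction (2): HCl→Cl2 ratio 4:1 ⇒ n(Cl2) = 1.7650 mol.
Reaction (3): Cl2→I2 ratio 1:1 ⇒ n(I2) = 1.7650 mol.
Mass of I2 = 1.7650 × 253.80 = 447.95 g.

447.9 g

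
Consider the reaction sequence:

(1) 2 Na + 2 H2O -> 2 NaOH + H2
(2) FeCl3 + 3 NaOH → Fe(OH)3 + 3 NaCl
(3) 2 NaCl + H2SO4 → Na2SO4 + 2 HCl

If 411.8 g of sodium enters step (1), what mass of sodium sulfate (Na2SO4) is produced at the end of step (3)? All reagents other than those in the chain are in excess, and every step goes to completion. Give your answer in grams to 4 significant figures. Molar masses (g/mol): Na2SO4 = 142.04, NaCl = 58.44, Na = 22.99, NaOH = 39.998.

1272 g

n(Na) = 411.8 / 22.99 = 17.912 mol.
Reaction (1): Na→NaOH ratio 2:2 ⇒ n(NaOH) = 17.912 mol.
Reaction (2): NaOH→NaCl ratio 3:3 ⇒ n(NaCl) = 17.912 mol.
Reaction (3): NaCl→Na2SO4 ratio 2:1 ⇒ n(Na2SO4) = 8.9561 mol.
Mass of Na2SO4 = 8.9561 × 142.04 = 1272.1 g.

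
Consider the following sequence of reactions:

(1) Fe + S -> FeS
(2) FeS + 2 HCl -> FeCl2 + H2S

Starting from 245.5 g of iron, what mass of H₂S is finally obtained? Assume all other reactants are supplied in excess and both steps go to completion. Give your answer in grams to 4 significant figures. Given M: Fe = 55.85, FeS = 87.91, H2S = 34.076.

149.8 g

n(Fe) = 245.50 / 55.85 = 4.3957 mol.
Step 1 gives a 1:1 ratio of Fe to FeS, so n(FeS) = 4.3957 mol.
In step 2 the FeS:H2S ratio is 1:1, so n(H2S) = 4.3957 mol.
Mass of H2S = 4.3957 × 34.076 = 149.79 g.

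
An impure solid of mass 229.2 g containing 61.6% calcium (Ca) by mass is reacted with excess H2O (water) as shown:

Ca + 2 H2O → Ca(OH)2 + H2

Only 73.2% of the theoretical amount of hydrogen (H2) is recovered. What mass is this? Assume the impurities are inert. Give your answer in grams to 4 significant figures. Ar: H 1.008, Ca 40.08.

5.198 g

Pure Ca available = 229.2 g × 0.616 = 141.19 g.
M(Ca) = 40.08 g/mol.
M(H2) = 2(1.008) = 2.016 g/mol.
n(Ca) = 141.19 g / 40.08 g/mol = 3.5226 mol.
From the equation the Ca:H2 mole ratio is 1:1, so n(H2) = 3.5226 × 1/1 = 3.5226 mol.
Mass of H2 = 3.5226 mol × 2.016 g/mol = 7.1016 g.
Actual mass collected = 7.1016 g × 0.732 = 5.1984 g.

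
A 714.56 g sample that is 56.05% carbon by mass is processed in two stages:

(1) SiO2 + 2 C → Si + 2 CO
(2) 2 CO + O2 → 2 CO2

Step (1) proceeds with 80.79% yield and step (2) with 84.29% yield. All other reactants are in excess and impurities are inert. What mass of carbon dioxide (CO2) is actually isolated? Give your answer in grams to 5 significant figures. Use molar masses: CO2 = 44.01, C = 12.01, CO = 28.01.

999.44 g

Pure C = 714.56 × 0.5605 = 400.511 g.
n(C) = 400.511 / 12.01 = 33.3481 mol.
Step 1 (C:CO = 2:2): theoretical n(CO) = 33.3481 mol; at 80.79% yield, n(CO) = 26.9419 mol.
Step 2 (CO:CO2 = 2:2): theoretical n(CO2) = 26.9419 mol, so theoretical mass = 26.9419 × 44.01 = 1185.71 g.
At 84.29% yield, actual mass of CO2 = 1185.71 × 0.8429 = 999.439 g.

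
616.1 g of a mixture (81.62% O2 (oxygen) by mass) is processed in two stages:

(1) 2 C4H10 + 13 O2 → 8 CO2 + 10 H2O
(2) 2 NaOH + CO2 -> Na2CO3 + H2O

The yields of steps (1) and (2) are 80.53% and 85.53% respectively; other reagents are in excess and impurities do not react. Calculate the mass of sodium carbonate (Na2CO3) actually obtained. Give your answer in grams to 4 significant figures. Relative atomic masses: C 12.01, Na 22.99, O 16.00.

Pure O2 = 616.1 × 0.8162 = 502.86 g.
M(O2) = 2(16.00) = 32.00 g/mol.
M(Na2CO3) = 2(22.99) + 12.01 + 3(16.00) = 105.99 g/mol.
n(O2) = 502.86 / 32.00 = 15.714 mol.
Step 1 (O2:CO2 = 13:8): theoretical n(CO2) = 9.6704 mol; at 80.53% yield, n(CO2) = 7.7876 mol.
Step 2 (CO2:Na2CO3 = 1:1): theoretical n(Na2CO3) = 7.7876 mol, so theoretical mass = 7.7876 × 105.99 = 825.40 g.
At 85.53% yield, actual mass of Na2CO3 = 825.40 × 0.8553 = 705.97 g.

706.0 g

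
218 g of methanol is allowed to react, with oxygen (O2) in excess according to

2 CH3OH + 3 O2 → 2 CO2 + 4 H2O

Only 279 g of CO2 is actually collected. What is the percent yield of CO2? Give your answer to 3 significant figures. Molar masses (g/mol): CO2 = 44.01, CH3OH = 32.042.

n(CH3OH) = 218.0 g / 32.042 g/mol = 6.804 mol.
From the equation the CH3OH:CO2 mole ratio is 2:2, so n(CO2) = 6.804 × 2/2 = 6.804 mol.
Mass of CO2 = 6.804 mol × 44.01 g/mol = 299.4 g.
This is the theoretical yield. Percent yield = 279 g / 299.4 g × 100% = 93.18%.

93.2 %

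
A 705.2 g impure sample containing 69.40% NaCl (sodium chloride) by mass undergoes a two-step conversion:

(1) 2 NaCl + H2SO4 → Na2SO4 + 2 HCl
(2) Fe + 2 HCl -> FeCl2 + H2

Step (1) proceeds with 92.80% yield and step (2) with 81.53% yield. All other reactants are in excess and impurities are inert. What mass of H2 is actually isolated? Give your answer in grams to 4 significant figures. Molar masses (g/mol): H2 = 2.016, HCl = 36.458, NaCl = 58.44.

6.387 g

Pure NaCl = 705.2 × 0.6940 = 489.41 g.
n(NaCl) = 489.41 / 58.44 = 8.3746 mol.
Step 1 (NaCl:HCl = 2:2): theoretical n(HCl) = 8.3746 mol; at 92.80% yield, n(HCl) = 7.7716 mol.
Step 2 (HCl:H2 = 2:1): theoretical n(H2) = 3.8858 mol, so theoretical mass = 3.8858 × 2.016 = 7.8338 g.
At 81.53% yield, actual mass of H2 = 7.8338 × 0.8153 = 6.3869 g.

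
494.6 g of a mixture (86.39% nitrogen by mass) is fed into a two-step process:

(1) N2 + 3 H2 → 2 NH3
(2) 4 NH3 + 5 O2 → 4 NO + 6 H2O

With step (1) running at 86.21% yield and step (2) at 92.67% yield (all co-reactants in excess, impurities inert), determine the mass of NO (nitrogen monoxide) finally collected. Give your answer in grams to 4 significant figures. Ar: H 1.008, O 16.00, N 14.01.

731.2 g

Pure N2 = 494.6 × 0.8639 = 427.28 g.
M(N2) = 2(14.01) = 28.02 g/mol.
M(NO) = 14.01 + 16.00 = 30.01 g/mol.
n(N2) = 427.28 / 28.02 = 15.249 mol.
Step 1 (N2:NH3 = 1:2): theoretical n(NH3) = 30.499 mol; at 86.21% yield, n(NH3) = 26.293 mol.
Step 2 (NH3:NO = 4:4): theoretical n(NO) = 26.293 mol, so theoretical mass = 26.293 × 30.01 = 789.05 g.
At 92.67% yield, actual mass of NO = 789.05 × 0.9267 = 731.21 g.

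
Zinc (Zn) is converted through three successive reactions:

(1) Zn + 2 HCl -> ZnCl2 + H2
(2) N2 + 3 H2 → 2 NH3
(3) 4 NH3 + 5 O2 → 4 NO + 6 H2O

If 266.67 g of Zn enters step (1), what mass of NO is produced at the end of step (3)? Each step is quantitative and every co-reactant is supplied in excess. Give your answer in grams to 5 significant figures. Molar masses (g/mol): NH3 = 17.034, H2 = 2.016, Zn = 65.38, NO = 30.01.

81.603 g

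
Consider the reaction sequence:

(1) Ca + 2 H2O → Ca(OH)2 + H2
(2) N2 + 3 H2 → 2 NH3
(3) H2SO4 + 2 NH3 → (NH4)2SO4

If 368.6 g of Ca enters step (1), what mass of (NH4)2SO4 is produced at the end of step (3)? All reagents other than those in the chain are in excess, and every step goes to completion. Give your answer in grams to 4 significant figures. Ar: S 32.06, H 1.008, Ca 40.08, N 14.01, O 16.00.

M(Ca) = 40.08 g/mol.
M((NH4)2SO4) = 2(14.01) + 8(1.008) + 32.06 + 4(16.00) = 132.144 g/mol.
n(Ca) = 368.6 / 40.08 = 9.1966 mol.
Reaction (1): Ca→H2 ratio 1:1 ⇒ n(H2) = 9.1966 mol.
Reaction (2): H2→NH3 ratio 3:2 ⇒ n(NH3) = 6.1311 mol.
Reaction (3): NH3→(NH4)2SO4 ratio 2:1 ⇒ n((NH4)2SO4) = 3.0655 mol.
Mass of (NH4)2SO4 = 3.0655 × 132.144 = 405.09 g.

405.1 g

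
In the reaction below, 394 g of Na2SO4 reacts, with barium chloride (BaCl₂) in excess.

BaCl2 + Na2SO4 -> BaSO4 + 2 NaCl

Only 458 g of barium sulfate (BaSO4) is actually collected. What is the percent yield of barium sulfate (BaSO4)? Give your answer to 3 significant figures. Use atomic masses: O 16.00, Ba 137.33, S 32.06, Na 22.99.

70.7 %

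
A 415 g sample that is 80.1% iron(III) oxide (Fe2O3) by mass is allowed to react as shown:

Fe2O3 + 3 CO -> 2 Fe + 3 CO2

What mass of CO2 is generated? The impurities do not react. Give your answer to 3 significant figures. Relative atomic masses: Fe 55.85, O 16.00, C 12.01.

275 g

Mass of pure Fe2O3 = 415 g × 0.801 = 332.4 g.
M(Fe2O3) = 2(55.85) + 3(16.00) = 159.70 g/mol.
M(CO2) = 12.01 + 2(16.00) = 44.01 g/mol.
n(Fe2O3) = 332.4 g / 159.70 g/mol = 2.081 mol.
From the equation the Fe2O3:CO2 mole ratio is 1:3, so n(CO2) = 2.081 × 3/1 = 6.244 mol.
Mass of CO2 = 6.244 mol × 44.01 g/mol = 274.8 g.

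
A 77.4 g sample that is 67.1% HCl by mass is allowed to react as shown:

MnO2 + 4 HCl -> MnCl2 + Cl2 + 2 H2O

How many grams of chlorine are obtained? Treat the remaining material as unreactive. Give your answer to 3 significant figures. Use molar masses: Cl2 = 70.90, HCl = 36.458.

25.2 g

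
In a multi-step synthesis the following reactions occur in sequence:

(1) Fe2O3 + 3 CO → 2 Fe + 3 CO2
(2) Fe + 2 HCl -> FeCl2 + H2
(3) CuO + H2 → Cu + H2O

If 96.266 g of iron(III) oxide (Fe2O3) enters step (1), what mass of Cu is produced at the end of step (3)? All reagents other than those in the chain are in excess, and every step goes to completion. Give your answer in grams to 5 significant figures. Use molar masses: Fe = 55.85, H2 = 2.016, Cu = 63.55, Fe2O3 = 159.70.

n(Fe2O3) = 96.266 / 159.70 = 0.602793 mol.
Reaction (1): Fe2O3→Fe ratio 1:2 ⇒ n(Fe) = 1.20559 mol.
Reaction (2): Fe→H2 ratio 1:1 ⇒ n(H2) = 1.20559 mol.
Reaction (3): H2→Cu ratio 1:1 ⇒ n(Cu) = 1.20559 mol.
Mass of Cu = 1.20559 × 63.55 = 76.6150 g.

76.615 g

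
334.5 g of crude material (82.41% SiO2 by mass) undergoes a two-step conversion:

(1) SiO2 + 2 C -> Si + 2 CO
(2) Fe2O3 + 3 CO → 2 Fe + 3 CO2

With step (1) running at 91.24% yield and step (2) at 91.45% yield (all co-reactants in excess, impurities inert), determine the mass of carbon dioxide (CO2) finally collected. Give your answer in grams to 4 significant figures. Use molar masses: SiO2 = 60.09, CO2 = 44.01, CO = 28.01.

Pure SiO2 = 334.5 × 0.8241 = 275.66 g.
n(SiO2) = 275.66 / 60.09 = 4.5875 mol.
Step 1 (SiO2:CO = 1:2): theoretical n(CO) = 9.1750 mol; at 91.24% yield, n(CO) = 8.3712 mol.
Step 2 (CO:CO2 = 3:3): theoretical n(CO2) = 8.3712 mol, so theoretical mass = 8.3712 × 44.01 = 368.42 g.
At 91.45% yield, actual mass of CO2 = 368.42 × 0.9145 = 336.92 g.

336.9 g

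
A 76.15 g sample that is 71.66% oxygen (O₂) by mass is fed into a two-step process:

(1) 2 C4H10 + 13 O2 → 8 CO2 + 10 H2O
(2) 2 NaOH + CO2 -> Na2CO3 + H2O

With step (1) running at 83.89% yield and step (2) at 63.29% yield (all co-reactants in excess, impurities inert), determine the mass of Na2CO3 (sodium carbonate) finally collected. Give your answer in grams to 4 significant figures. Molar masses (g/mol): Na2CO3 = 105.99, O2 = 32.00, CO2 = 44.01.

59.05 g

Pure O2 = 76.15 × 0.7166 = 54.569 g.
n(O2) = 54.569 / 32.00 = 1.7053 mol.
Step 1 (O2:CO2 = 13:8): theoretical n(CO2) = 1.0494 mol; at 83.89% yield, n(CO2) = 0.88035 mol.
Step 2 (CO2:Na2CO3 = 1:1): theoretical n(Na2CO3) = 0.88035 mol, so theoretical mass = 0.88035 × 105.99 = 93.308 g.
At 63.29% yield, actual mass of Na2CO3 = 93.308 × 0.6329 = 59.055 g.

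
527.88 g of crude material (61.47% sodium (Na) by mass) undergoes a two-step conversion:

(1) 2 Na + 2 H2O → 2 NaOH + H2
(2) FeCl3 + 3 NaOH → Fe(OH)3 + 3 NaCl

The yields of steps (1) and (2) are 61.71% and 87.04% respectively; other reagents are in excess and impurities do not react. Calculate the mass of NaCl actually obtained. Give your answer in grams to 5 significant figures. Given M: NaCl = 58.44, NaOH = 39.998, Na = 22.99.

443.04 g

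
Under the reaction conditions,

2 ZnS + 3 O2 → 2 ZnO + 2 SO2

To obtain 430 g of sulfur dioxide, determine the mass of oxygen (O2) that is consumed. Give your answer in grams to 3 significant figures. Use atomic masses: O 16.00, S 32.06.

M(SO2) = 32.06 + 2(16.00) = 64.06 g/mol.
M(O2) = 2(16.00) = 32.00 g/mol.
n(SO2) = 430.0 g / 64.06 g/mol = 6.712 mol.
From the equation the SO2:O2 mole ratio is 2:3, so n(O2) = 6.712 × 3/2 = 10.07 mol.
Mass of O2 = 10.07 mol × 32.00 g/mol = 322.2 g.

322 g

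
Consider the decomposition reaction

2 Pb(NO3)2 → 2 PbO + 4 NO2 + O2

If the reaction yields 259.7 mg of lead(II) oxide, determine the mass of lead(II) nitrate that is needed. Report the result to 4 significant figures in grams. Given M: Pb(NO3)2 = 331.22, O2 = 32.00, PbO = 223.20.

Convert: 259.7 mg = 0.25970 g.
n(PbO) = 0.25970 g / 223.20 g/mol = 0.0011635 mol.
From the equation the PbO:Pb(NO3)2 mole ratio is 2:2, so n(Pb(NO3)2) = 0.0011635 × 2/2 = 0.0011635 mol.
Mass of Pb(NO3)2 = 0.0011635 mol × 331.22 g/mol = 0.38538 g.

0.3854 g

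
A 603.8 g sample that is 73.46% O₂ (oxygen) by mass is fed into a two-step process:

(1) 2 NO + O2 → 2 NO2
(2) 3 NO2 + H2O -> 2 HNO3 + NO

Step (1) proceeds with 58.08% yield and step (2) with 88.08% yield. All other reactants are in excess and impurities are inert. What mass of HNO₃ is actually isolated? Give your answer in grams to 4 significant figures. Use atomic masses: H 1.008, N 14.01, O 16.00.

Pure O2 = 603.8 × 0.7346 = 443.55 g.
M(O2) = 2(16.00) = 32.00 g/mol.
M(HNO3) = 1.008 + 14.01 + 3(16.00) = 63.018 g/mol.
n(O2) = 443.55 / 32.00 = 13.861 mol.
Step 1 (O2:NO2 = 1:2): theoretical n(NO2) = 27.722 mol; at 58.08% yield, n(NO2) = 16.101 mol.
Step 2 (NO2:HNO3 = 3:2): theoretical n(HNO3) = 10.734 mol, so theoretical mass = 10.734 × 63.018 = 676.43 g.
At 88.08% yield, actual mass of HNO3 = 676.43 × 0.8808 = 595.80 g.

595.8 g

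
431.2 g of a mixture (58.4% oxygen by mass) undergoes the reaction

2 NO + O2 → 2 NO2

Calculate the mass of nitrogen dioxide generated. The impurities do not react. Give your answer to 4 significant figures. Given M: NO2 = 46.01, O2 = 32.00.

724.1 g

Mass of pure O2 = 431.2 g × 0.584 = 251.82 g.
n(O2) = 251.82 g / 32.00 g/mol = 7.8694 mol.
From the equation the O2:NO2 mole ratio is 1:2, so n(NO2) = 7.8694 × 2/1 = 15.739 mol.
Mass of NO2 = 15.739 mol × 46.01 g/mol = 724.14 g.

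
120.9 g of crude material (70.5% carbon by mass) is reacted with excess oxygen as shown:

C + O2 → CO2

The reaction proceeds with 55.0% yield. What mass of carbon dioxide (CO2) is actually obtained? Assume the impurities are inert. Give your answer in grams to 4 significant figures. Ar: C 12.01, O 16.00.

Pure C available = 120.9 g × 0.705 = 85.235 g.
M(C) = 12.01 g/mol.
M(CO2) = 12.01 + 2(16.00) = 44.01 g/mol.
n(C) = 85.235 g / 12.01 g/mol = 7.0970 mol.
From the equation the C:CO2 mole ratio is 1:1, so n(CO2) = 7.0970 × 1/1 = 7.0970 mol.
Mass of CO2 = 7.0970 mol × 44.01 g/mol = 312.34 g.
Actual mass collected = 312.34 g × 0.550 = 171.79 g.

171.8 g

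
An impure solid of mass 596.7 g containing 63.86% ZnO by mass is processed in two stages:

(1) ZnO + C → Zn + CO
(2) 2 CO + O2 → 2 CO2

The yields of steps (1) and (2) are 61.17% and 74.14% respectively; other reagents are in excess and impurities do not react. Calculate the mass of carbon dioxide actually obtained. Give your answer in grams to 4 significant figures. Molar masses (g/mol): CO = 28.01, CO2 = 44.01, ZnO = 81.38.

93.46 g

Pure ZnO = 596.7 × 0.6386 = 381.05 g.
n(ZnO) = 381.05 / 81.38 = 4.6824 mol.
Step 1 (ZnO:CO = 1:1): theoretical n(CO) = 4.6824 mol; at 61.17% yield, n(CO) = 2.8642 mol.
Step 2 (CO:CO2 = 2:2): theoretical n(CO2) = 2.8642 mol, so theoretical mass = 2.8642 × 44.01 = 126.05 g.
At 74.14% yield, actual mass of CO2 = 126.05 × 0.7414 = 93.457 g.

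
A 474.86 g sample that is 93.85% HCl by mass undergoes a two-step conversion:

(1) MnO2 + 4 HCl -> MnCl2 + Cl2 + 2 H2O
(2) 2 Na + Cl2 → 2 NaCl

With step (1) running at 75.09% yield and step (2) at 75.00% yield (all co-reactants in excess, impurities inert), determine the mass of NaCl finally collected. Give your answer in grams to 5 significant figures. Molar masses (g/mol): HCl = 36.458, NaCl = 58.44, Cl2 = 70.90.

Pure HCl = 474.86 × 0.9385 = 445.656 g.
n(HCl) = 445.656 / 36.458 = 12.2238 mol.
Step 1 (HCl:Cl2 = 4:1): theoretical n(Cl2) = 3.05596 mol; at 75.09% yield, n(Cl2) = 2.29472 mol.
Step 2 (Cl2:NaCl = 1:2): theoretical n(NaCl) = 4.58943 mol, so theoretical mass = 4.58943 × 58.44 = 268.207 g.
At 75.00% yield, actual mass of NaCl = 268.207 × 0.7500 = 201.155 g.

201.15 g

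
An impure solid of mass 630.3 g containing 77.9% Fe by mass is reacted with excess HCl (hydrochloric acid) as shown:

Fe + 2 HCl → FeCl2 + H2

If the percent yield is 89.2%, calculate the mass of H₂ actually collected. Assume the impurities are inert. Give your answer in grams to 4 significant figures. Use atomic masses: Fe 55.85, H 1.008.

Pure Fe available = 630.3 g × 0.779 = 491.00 g.
M(Fe) = 55.85 g/mol.
M(H2) = 2(1.008) = 2.016 g/mol.
n(Fe) = 491.00 g / 55.85 g/mol = 8.7915 mol.
From the equation the Fe:H2 mole ratio is 1:1, so n(H2) = 8.7915 × 1/1 = 8.7915 mol.
Mass of H2 = 8.7915 mol × 2.016 g/mol = 17.724 g.
Actual mass collected = 17.724 g × 0.892 = 15.809 g.

15.81 g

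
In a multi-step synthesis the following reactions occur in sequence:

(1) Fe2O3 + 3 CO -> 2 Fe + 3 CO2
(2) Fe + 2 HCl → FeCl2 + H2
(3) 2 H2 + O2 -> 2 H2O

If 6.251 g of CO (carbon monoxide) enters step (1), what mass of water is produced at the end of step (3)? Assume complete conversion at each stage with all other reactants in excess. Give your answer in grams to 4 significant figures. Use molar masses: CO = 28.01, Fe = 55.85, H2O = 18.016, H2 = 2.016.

2.680 g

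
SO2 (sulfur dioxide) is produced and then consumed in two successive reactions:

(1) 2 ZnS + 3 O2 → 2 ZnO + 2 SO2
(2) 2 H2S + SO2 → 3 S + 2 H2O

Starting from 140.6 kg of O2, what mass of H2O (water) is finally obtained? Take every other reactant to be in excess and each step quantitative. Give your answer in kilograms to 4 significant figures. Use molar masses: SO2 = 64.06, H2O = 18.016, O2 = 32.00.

140.6 kg = 140600 g.
n(O2) = 140600 / 32.00 = 4393.8 mol.
Step 1 gives a 3:2 ratio of O2 to SO2, so n(SO2) = 2929.2 mol.
In step 2 the SO2:H2O ratio is 1:2, so n(H2O) = 5858.3 mol.
Mass of H2O = 5858.3 × 18.016 = 105540 g = 105.5 kg.

105.5 kg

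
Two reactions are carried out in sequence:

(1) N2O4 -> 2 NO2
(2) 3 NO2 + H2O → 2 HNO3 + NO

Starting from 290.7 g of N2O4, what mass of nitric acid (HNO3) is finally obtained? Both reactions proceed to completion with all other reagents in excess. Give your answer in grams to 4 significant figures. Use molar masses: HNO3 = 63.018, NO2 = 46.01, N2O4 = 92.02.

n(N2O4) = 290.70 / 92.02 = 3.1591 mol.
Step 1 gives a 1:2 ratio of N2O4 to NO2, so n(NO2) = 6.3182 mol.
In step 2 the NO2:HNO3 ratio is 3:2, so n(HNO3) = 4.2121 mol.
Mass of HNO3 = 4.2121 × 63.018 = 265.44 g.

265.4 g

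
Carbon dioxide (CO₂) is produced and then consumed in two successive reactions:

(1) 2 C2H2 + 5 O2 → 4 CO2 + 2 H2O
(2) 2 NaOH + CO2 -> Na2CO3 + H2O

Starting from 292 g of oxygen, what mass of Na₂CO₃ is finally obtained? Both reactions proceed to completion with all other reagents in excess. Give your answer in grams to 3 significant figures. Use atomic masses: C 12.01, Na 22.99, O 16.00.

M(O2) = 2(16.00) = 32.00 g/mol.
M(Na2CO3) = 2(22.99) + 12.01 + 3(16.00) = 105.99 g/mol.
n(O2) = 292.0 / 32.00 = 9.125 mol.
Step 1 gives a 5:4 ratio of O2 to CO2, so n(CO2) = 7.300 mol.
In step 2 the CO2:Na2CO3 ratio is 1:1, so n(Na2CO3) = 7.300 mol.
Mass of Na2CO3 = 7.300 × 105.99 = 773.7 g.

774 g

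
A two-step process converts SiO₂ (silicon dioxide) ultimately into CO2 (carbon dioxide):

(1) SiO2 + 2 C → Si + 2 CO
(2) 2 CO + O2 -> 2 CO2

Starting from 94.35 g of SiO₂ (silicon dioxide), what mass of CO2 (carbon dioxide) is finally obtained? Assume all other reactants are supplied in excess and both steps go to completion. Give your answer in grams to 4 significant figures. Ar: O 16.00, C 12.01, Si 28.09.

138.2 g

M(SiO2) = 28.09 + 2(16.00) = 60.09 g/mol.
M(CO2) = 12.01 + 2(16.00) = 44.01 g/mol.
n(SiO2) = 94.350 / 60.09 = 1.5701 mol.
Step 1 gives a 1:2 ratio of SiO2 to CO, so n(CO) = 3.1403 mol.
In step 2 the CO:CO2 ratio is 2:2, so n(CO2) = 3.1403 mol.
Mass of CO2 = 3.1403 × 44.01 = 138.20 g.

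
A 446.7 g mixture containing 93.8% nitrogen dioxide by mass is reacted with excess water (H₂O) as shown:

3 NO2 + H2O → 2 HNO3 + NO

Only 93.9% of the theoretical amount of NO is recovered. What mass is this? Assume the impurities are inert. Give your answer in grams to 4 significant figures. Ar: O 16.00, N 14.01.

85.54 g

Pure NO2 available = 446.7 g × 0.938 = 419.00 g.
M(NO2) = 14.01 + 2(16.00) = 46.01 g/mol.
M(NO) = 14.01 + 16.00 = 30.01 g/mol.
n(NO2) = 419.00 g / 46.01 g/mol = 9.1068 mol.
From the equation the NO2:NO mole ratio is 3:1, so n(NO) = 9.1068 × 1/3 = 3.0356 mol.
Mass of NO = 3.0356 mol × 30.01 g/mol = 91.099 g.
Actual mass collected = 91.099 g × 0.939 = 85.542 g.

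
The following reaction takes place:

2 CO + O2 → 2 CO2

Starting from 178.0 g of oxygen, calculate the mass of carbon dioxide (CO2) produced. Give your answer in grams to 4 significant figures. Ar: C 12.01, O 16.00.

489.6 g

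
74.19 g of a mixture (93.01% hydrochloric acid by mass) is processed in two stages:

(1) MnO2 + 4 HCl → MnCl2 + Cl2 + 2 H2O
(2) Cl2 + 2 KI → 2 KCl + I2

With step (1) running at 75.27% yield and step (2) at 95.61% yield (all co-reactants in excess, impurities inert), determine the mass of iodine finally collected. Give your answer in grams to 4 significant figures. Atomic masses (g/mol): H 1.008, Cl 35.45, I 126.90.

86.42 g

Pure HCl = 74.19 × 0.9301 = 69.004 g.
M(HCl) = 1.008 + 35.45 = 36.458 g/mol.
M(I2) = 2(126.90) = 253.80 g/mol.
n(HCl) = 69.004 / 36.458 = 1.8927 mol.
Step 1 (HCl:Cl2 = 4:1): theoretical n(Cl2) = 0.47318 mol; at 75.27% yield, n(Cl2) = 0.35616 mol.
Step 2 (Cl2:I2 = 1:1): theoretical n(I2) = 0.35616 mol, so theoretical mass = 0.35616 × 253.80 = 90.393 g.
At 95.61% yield, actual mass of I2 = 90.393 × 0.9561 = 86.425 g.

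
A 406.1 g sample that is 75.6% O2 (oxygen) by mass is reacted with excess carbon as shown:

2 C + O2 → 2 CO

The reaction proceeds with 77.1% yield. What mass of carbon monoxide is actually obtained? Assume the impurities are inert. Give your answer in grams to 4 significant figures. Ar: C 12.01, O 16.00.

Pure O2 available = 406.1 g × 0.756 = 307.01 g.
M(O2) = 2(16.00) = 32.00 g/mol.
M(CO) = 12.01 + 16.00 = 28.01 g/mol.
n(O2) = 307.01 g / 32.00 g/mol = 9.5941 mol.
From the equation the O2:CO mole ratio is 1:2, so n(CO) = 9.5941 × 2/1 = 19.188 mol.
Mass of CO = 19.188 mol × 28.01 g/mol = 537.46 g.
Actual mass collected = 537.46 g × 0.771 = 414.38 g.

414.4 g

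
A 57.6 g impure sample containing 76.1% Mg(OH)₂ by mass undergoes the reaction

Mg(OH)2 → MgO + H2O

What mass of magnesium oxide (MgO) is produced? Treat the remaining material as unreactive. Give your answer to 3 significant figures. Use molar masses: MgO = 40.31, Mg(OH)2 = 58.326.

Mass of pure Mg(OH)2 = 57.6 g × 0.761 = 43.83 g.
n(Mg(OH)2) = 43.83 g / 58.326 g/mol = 0.7515 mol.
From the equation the Mg(OH)2:MgO mole ratio is 1:1, so n(MgO) = 0.7515 × 1/1 = 0.7515 mol.
Mass of MgO = 0.7515 mol × 40.31 g/mol = 30.29 g.

30.3 g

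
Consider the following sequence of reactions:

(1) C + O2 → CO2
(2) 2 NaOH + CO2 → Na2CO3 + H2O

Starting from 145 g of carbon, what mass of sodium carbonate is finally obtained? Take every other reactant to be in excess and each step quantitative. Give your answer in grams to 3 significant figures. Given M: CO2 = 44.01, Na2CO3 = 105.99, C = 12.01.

n(C) = 145.0 / 12.01 = 12.07 mol.
Step 1 gives a 1:1 ratio of C to CO2, so n(CO2) = 12.07 mol.
In step 2 the CO2:Na2CO3 ratio is 1:1, so n(Na2CO3) = 12.07 mol.
Mass of Na2CO3 = 12.07 × 105.99 = 1280 g.

1280 g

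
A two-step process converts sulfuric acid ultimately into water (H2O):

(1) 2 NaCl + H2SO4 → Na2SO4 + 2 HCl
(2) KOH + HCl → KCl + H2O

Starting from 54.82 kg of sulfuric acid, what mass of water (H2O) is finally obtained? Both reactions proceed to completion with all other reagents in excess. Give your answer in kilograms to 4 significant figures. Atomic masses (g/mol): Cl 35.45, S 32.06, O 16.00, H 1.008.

20.14 kg

M(H2SO4) = 2(1.008) + 32.06 + 4(16.00) = 98.076 g/mol.
M(H2O) = 2(1.008) + 16.00 = 18.016 g/mol.
54.82 kg = 54820 g.
n(H2SO4) = 54820 / 98.076 = 558.95 mol.
Step 1 gives a 1:2 ratio of H2SO4 to HCl, so n(HCl) = 1117.9 mol.
In step 2 the HCl:H2O ratio is 1:1, so n(H2O) = 1117.9 mol.
Mass of H2O = 1117.9 × 18.016 = 20140 g = 20.14 kg.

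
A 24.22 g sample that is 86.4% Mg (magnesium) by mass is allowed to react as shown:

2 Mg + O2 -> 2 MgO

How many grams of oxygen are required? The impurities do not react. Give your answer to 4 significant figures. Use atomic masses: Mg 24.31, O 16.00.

13.77 g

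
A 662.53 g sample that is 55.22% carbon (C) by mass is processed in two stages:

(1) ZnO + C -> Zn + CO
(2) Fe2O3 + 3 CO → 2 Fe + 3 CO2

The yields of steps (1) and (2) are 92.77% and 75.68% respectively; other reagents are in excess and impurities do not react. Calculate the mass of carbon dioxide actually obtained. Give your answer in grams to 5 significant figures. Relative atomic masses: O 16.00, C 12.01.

Pure C = 662.53 × 0.5522 = 365.849 g.
M(C) = 12.01 g/mol.
M(CO2) = 12.01 + 2(16.00) = 44.01 g/mol.
n(C) = 365.849 / 12.01 = 30.4620 mol.
Step 1 (C:CO = 1:1): theoretical n(CO) = 30.4620 mol; at 92.77% yield, n(CO) = 28.2596 mol.
Step 2 (CO:CO2 = 3:3): theoretical n(CO2) = 28.2596 mol, so theoretical mass = 28.2596 × 44.01 = 1243.71 g.
At 75.68% yield, actual mass of CO2 = 1243.71 × 0.7568 = 941.237 g.

941.24 g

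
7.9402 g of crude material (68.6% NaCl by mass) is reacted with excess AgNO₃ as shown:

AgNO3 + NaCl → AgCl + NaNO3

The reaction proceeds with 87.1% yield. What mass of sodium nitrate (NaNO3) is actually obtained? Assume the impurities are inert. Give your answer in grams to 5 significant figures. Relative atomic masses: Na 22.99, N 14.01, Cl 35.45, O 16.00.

Pure NaCl available = 7.9402 g × 0.686 = 5.44698 g.
M(NaCl) = 22.99 + 35.45 = 58.44 g/mol.
M(NaNO3) = 22.99 + 14.01 + 3(16.00) = 85.00 g/mol.
n(NaCl) = 5.44698 g / 58.44 g/mol = 0.0932063 mol.
From the equation the NaCl:NaNO3 mole ratio is 1:1, so n(NaNO3) = 0.0932063 × 1/1 = 0.0932063 mol.
Mass of NaNO3 = 0.0932063 mol × 85.00 g/mol = 7.92254 g.
Actual mass collected = 7.92254 g × 0.871 = 6.90053 g.

6.9005 g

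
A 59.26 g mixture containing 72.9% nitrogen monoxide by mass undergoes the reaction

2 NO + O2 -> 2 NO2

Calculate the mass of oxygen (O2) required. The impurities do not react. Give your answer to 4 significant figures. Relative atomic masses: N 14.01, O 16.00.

Mass of pure NO = 59.26 g × 0.729 = 43.201 g.
M(NO) = 14.01 + 16.00 = 30.01 g/mol.
M(O2) = 2(16.00) = 32.00 g/mol.
n(NO) = 43.201 g / 30.01 g/mol = 1.4395 mol.
From the equation the NO:O2 mole ratio is 2:1, so n(O2) = 1.4395 × 1/2 = 0.71977 mol.
Mass of O2 = 0.71977 mol × 32.00 g/mol = 23.033 g.

23.03 g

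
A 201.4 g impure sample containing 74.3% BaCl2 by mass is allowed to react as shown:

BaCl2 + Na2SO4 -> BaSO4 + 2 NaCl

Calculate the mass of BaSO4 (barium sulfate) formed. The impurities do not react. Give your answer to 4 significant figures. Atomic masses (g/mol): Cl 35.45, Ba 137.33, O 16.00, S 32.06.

167.7 g

Mass of pure BaCl2 = 201.4 g × 0.743 = 149.64 g.
M(BaCl2) = 137.33 + 2(35.45) = 208.23 g/mol.
M(BaSO4) = 137.33 + 32.06 + 4(16.00) = 233.39 g/mol.
n(BaCl2) = 149.64 g / 208.23 g/mol = 0.71863 mol.
From the equation the BaCl2:BaSO4 mole ratio is 1:1, so n(BaSO4) = 0.71863 × 1/1 = 0.71863 mol.
Mass of BaSO4 = 0.71863 mol × 233.39 g/mol = 167.72 g.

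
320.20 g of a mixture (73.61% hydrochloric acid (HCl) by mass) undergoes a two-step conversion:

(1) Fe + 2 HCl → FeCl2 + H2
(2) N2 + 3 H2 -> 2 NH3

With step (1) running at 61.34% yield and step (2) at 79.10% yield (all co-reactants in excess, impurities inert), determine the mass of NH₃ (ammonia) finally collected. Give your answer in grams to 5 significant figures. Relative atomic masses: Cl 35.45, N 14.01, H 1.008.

17.811 g

Pure HCl = 320.20 × 0.7361 = 235.699 g.
M(HCl) = 1.008 + 35.45 = 36.458 g/mol.
M(NH3) = 14.01 + 3(1.008) = 17.034 g/mol.
n(HCl) = 235.699 / 36.458 = 6.46495 mol.
Step 1 (HCl:H2 = 2:1): theoretical n(H2) = 3.23248 mol; at 61.34% yield, n(H2) = 1.98280 mol.
Step 2 (H2:NH3 = 3:2): theoretical n(NH3) = 1.32187 mol, so theoretical mass = 1.32187 × 17.034 = 22.5167 g.
At 79.10% yield, actual mass of NH3 = 22.5167 × 0.7910 = 17.8107 g.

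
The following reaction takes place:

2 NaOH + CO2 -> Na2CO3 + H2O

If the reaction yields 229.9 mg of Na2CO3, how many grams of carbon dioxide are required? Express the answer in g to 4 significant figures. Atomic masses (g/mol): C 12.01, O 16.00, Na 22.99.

M(Na2CO3) = 2(22.99) + 12.01 + 3(16.00) = 105.99 g/mol.
M(CO2) = 12.01 + 2(16.00) = 44.01 g/mol.
Convert: 229.9 mg = 0.22990 g.
n(Na2CO3) = 0.22990 g / 105.99 g/mol = 0.0021691 mol.
From the equation the Na2CO3:CO2 mole ratio is 1:1, so n(CO2) = 0.0021691 × 1/1 = 0.0021691 mol.
Mass of CO2 = 0.0021691 mol × 44.01 g/mol = 0.095461 g.

0.09546 g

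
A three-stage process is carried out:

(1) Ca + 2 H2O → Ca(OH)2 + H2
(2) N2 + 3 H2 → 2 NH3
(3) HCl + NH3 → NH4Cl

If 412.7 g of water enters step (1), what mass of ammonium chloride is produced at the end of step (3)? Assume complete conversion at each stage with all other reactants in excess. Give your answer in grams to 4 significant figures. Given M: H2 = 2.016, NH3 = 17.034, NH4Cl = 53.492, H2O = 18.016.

n(H2O) = 412.7 / 18.016 = 22.907 mol.
Reaction (1): H2O→H2 ratio 2:1 ⇒ n(H2) = 11.454 mol.
Reaction (2): H2→NH3 ratio 3:2 ⇒ n(NH3) = 7.6358 mol.
Reaction (3): NH3→NH4Cl ratio 1:1 ⇒ n(NH4Cl) = 7.6358 mol.
Mass of NH4Cl = 7.6358 × 53.492 = 408.45 g.

408.5 g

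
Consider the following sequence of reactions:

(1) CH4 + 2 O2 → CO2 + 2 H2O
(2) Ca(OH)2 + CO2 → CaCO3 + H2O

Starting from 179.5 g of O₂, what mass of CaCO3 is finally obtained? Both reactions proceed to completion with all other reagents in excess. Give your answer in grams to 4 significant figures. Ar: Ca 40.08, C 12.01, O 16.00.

M(O2) = 2(16.00) = 32.00 g/mol.
M(CaCO3) = 40.08 + 12.01 + 3(16.00) = 100.09 g/mol.
n(O2) = 179.50 / 32.00 = 5.6094 mol.
Step 1 gives a 2:1 ratio of O2 to CO2, so n(CO2) = 2.8047 mol.
In step 2 the CO2:CaCO3 ratio is 1:1, so n(CaCO3) = 2.8047 mol.
Mass of CaCO3 = 2.8047 × 100.09 = 280.72 g.

280.7 g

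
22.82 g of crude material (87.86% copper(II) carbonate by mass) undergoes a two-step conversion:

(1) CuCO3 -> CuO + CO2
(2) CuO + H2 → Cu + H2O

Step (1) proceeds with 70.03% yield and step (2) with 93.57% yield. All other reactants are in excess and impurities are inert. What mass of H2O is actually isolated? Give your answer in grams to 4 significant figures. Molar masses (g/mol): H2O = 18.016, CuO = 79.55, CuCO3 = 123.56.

Pure CuCO3 = 22.82 × 0.8786 = 20.050 g.
n(CuCO3) = 20.050 / 123.56 = 0.16227 mol.
Step 1 (CuCO3:CuO = 1:1): theoretical n(CuO) = 0.16227 mol; at 70.03% yield, n(CuO) = 0.11364 mol.
Step 2 (CuO:H2O = 1:1): theoretical n(H2O) = 0.11364 mol, so theoretical mass = 0.11364 × 18.016 = 2.0473 g.
At 93.57% yield, actual mass of H2O = 2.0473 × 0.9357 = 1.9156 g.

1.916 g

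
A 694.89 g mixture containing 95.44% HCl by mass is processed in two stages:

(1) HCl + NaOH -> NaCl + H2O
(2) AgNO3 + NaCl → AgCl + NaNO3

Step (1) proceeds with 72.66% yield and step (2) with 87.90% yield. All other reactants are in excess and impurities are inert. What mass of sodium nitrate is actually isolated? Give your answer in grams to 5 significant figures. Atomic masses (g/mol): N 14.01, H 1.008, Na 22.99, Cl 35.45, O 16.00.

Pure HCl = 694.89 × 0.9544 = 663.203 g.
M(HCl) = 1.008 + 35.45 = 36.458 g/mol.
M(NaNO3) = 22.99 + 14.01 + 3(16.00) = 85.00 g/mol.
n(HCl) = 663.203 / 36.458 = 18.1909 mol.
Step 1 (HCl:NaCl = 1:1): theoretical n(NaCl) = 18.1909 mol; at 72.66% yield, n(NaCl) = 13.2175 mol.
Step 2 (NaCl:NaNO3 = 1:1): theoretical n(NaNO3) = 13.2175 mol, so theoretical mass = 13.2175 × 85.00 = 1123.49 g.
At 87.90% yield, actual mass of NaNO3 = 1123.49 × 0.8790 = 987.545 g.

987.54 g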